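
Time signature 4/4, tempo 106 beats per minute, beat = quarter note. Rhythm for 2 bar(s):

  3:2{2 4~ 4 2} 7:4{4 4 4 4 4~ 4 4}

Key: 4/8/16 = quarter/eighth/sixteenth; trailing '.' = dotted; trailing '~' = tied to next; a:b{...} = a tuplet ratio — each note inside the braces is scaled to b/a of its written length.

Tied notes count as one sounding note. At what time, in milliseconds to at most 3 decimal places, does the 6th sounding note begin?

1. 0.0ms @ 0 + 754.717ms (4/3)
2. 754.717ms @ 4/3 + 754.717ms (4/3)
3. 1509.434ms @ 8/3 + 754.717ms (4/3)
4. 2264.151ms @ 4 + 323.45ms (4/7)
5. 2587.601ms @ 32/7 + 323.45ms (4/7)
6. 2911.051ms @ 36/7 + 323.45ms (4/7)
7. 3234.501ms @ 40/7 + 323.45ms (4/7)
8. 3557.951ms @ 44/7 + 646.9ms (8/7)
9. 4204.852ms @ 52/7 + 323.45ms (4/7)

note 6 onset = 36/7b = 2911.051ms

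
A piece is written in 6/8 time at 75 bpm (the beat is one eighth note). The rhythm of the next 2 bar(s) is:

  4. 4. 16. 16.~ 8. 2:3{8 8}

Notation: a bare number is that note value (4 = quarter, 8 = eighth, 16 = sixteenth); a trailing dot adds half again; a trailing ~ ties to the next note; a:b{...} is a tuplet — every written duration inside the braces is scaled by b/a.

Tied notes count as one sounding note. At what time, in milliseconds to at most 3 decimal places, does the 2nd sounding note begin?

note 2 onset = 3b = 2400.0ms

1. 0.0ms @ 0 + 2400.0ms (3)
2. 2400.0ms @ 3 + 2400.0ms (3)
3. 4800.0ms @ 6 + 600.0ms (3/4)
4. 5400.0ms @ 27/4 + 1800.0ms (9/4)
5. 7200.0ms @ 9 + 1200.0ms (3/2)
6. 8400.0ms @ 21/2 + 1200.0ms (3/2)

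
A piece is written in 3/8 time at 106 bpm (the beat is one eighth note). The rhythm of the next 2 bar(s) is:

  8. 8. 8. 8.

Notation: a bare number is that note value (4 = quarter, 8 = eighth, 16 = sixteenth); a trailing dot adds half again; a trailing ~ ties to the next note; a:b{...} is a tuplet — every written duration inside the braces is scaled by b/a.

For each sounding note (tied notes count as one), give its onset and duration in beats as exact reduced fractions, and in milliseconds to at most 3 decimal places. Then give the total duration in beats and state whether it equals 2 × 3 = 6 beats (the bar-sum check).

1) 0.0ms=0b +849.057ms=3/2b
2) 849.057ms=3/2b +849.057ms=3/2b
3) 1698.113ms=3b +849.057ms=3/2b
4) 2547.17ms=9/2b +849.057ms=3/2b
Σ=6b of 6 (106bpm 3/8) — PASS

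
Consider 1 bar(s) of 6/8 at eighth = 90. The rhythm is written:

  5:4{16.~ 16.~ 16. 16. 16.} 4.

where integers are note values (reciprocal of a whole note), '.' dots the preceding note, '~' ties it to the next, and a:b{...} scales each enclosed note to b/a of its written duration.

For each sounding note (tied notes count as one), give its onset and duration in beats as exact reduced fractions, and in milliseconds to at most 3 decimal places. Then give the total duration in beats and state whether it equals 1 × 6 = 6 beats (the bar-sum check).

1) 0.0ms=0b +1200.0ms=9/5b
2) 1200.0ms=9/5b +400.0ms=3/5b
3) 1600.0ms=12/5b +400.0ms=3/5b
4) 2000.0ms=3b +2000.0ms=3b
Σ=6b of 6 (90bpm 6/8) — PASS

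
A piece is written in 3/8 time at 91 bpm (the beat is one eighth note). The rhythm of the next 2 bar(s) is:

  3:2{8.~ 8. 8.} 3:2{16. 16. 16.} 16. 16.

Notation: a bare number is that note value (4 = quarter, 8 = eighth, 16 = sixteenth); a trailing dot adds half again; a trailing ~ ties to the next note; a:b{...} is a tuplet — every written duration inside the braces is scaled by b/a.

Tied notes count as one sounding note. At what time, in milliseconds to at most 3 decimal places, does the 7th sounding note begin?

1. 0.0ms @ 0 + 1318.681ms (2)
2. 1318.681ms @ 2 + 659.341ms (1)
3. 1978.022ms @ 3 + 329.67ms (1/2)
4. 2307.692ms @ 7/2 + 329.67ms (1/2)
5. 2637.363ms @ 4 + 329.67ms (1/2)
6. 2967.033ms @ 9/2 + 494.505ms (3/4)
7. 3461.538ms @ 21/4 + 494.505ms (3/4)

note 7 onset = 21/4b = 3461.538ms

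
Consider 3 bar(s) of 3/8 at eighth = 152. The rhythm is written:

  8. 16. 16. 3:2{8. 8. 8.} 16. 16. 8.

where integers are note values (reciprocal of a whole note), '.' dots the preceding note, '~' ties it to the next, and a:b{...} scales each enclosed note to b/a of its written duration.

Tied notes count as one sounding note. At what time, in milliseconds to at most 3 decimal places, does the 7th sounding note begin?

note 7 onset = 6b = 2368.421ms

1. 0.0ms @ 0 + 592.105ms (3/2)
2. 592.105ms @ 3/2 + 296.053ms (3/4)
3. 888.158ms @ 9/4 + 296.053ms (3/4)
4. 1184.211ms @ 3 + 394.737ms (1)
5. 1578.947ms @ 4 + 394.737ms (1)
6. 1973.684ms @ 5 + 394.737ms (1)
7. 2368.421ms @ 6 + 296.053ms (3/4)
8. 2664.474ms @ 27/4 + 296.053ms (3/4)
9. 2960.526ms @ 15/2 + 592.105ms (3/2)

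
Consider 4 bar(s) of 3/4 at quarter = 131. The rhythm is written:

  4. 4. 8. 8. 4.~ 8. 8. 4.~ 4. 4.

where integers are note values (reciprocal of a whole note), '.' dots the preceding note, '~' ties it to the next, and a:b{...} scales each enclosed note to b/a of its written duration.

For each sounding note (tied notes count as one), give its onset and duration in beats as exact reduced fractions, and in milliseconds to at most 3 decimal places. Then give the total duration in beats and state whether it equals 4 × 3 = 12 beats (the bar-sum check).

1) 0.0ms=0b +687.023ms=3/2b
2) 687.023ms=3/2b +687.023ms=3/2b
3) 1374.046ms=3b +343.511ms=3/4b
4) 1717.557ms=15/4b +343.511ms=3/4b
5) 2061.069ms=9/2b +1030.534ms=9/4b
6) 3091.603ms=27/4b +343.511ms=3/4b
7) 3435.115ms=15/2b +1374.046ms=3b
8) 4809.16ms=21/2b +687.023ms=3/2b
Σ=12b of 12 (131bpm 3/4) — PASS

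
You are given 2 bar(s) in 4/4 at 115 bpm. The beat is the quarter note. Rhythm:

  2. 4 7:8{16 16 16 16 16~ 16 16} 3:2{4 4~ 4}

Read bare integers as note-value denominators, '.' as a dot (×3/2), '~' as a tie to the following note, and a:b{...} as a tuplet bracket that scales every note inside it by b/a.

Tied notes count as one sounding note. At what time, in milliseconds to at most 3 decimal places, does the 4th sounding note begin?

1. 0.0ms @ 0 + 1565.217ms (3)
2. 1565.217ms @ 3 + 521.739ms (1)
3. 2086.957ms @ 4 + 149.068ms (2/7)
4. 2236.025ms @ 30/7 + 149.068ms (2/7)
5. 2385.093ms @ 32/7 + 149.068ms (2/7)
6. 2534.161ms @ 34/7 + 149.068ms (2/7)
7. 2683.23ms @ 36/7 + 298.137ms (4/7)
8. 2981.366ms @ 40/7 + 149.068ms (2/7)
9. 3130.435ms @ 6 + 347.826ms (2/3)
10. 3478.261ms @ 20/3 + 695.652ms (4/3)

note 4 onset = 30/7b = 2236.025ms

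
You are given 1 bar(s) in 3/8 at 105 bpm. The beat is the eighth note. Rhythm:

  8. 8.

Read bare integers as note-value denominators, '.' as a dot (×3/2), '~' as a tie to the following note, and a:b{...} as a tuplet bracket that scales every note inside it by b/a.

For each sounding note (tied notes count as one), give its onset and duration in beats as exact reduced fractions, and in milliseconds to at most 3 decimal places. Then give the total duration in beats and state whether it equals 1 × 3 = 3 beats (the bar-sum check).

1) 0.0ms=0b +857.143ms=3/2b
2) 857.143ms=3/2b +857.143ms=3/2b
Σ=3b of 3 (105bpm 3/8) — PASS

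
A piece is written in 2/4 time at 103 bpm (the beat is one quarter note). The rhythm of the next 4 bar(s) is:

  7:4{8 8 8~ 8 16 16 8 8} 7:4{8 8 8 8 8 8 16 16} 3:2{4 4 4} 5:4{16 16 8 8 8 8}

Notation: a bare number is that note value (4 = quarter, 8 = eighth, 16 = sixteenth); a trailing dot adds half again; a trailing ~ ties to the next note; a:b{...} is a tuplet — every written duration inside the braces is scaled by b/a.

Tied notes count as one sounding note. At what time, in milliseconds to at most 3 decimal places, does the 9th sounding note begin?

1. 0.0ms @ 0 + 166.436ms (2/7)
2. 166.436ms @ 2/7 + 166.436ms (2/7)
3. 332.871ms @ 4/7 + 332.871ms (4/7)
4. 665.742ms @ 8/7 + 83.218ms (1/7)
5. 748.96ms @ 9/7 + 83.218ms (1/7)
6. 832.178ms @ 10/7 + 166.436ms (2/7)
7. 998.613ms @ 12/7 + 166.436ms (2/7)
8. 1165.049ms @ 2 + 166.436ms (2/7)
9. 1331.484ms @ 16/7 + 166.436ms (2/7)
10. 1497.92ms @ 18/7 + 166.436ms (2/7)
11. 1664.355ms @ 20/7 + 166.436ms (2/7)
12. 1830.791ms @ 22/7 + 166.436ms (2/7)
13. 1997.226ms @ 24/7 + 166.436ms (2/7)
14. 2163.662ms @ 26/7 + 83.218ms (1/7)
15. 2246.879ms @ 27/7 + 83.218ms (1/7)
16. 2330.097ms @ 4 + 388.35ms (2/3)
17. 2718.447ms @ 14/3 + 388.35ms (2/3)
18. 3106.796ms @ 16/3 + 388.35ms (2/3)
19. 3495.146ms @ 6 + 116.505ms (1/5)
20. 3611.65ms @ 31/5 + 116.505ms (1/5)
21. 3728.155ms @ 32/5 + 233.01ms (2/5)
22. 3961.165ms @ 34/5 + 233.01ms (2/5)
23. 4194.175ms @ 36/5 + 233.01ms (2/5)
24. 4427.184ms @ 38/5 + 233.01ms (2/5)

note 9 onset = 16/7b = 1331.484ms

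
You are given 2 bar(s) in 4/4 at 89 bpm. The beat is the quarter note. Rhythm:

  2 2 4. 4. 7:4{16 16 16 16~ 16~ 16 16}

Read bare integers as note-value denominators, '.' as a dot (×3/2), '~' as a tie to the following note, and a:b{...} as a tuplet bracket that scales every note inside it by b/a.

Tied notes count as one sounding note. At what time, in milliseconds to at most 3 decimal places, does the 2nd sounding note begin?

1. 0.0ms @ 0 + 1348.315ms (2)
2. 1348.315ms @ 2 + 1348.315ms (2)
3. 2696.629ms @ 4 + 1011.236ms (3/2)
4. 3707.865ms @ 11/2 + 1011.236ms (3/2)
5. 4719.101ms @ 7 + 96.308ms (1/7)
6. 4815.409ms @ 50/7 + 96.308ms (1/7)
7. 4911.717ms @ 51/7 + 96.308ms (1/7)
8. 5008.026ms @ 52/7 + 288.925ms (3/7)
9. 5296.95ms @ 55/7 + 96.308ms (1/7)

note 2 onset = 2b = 1348.315ms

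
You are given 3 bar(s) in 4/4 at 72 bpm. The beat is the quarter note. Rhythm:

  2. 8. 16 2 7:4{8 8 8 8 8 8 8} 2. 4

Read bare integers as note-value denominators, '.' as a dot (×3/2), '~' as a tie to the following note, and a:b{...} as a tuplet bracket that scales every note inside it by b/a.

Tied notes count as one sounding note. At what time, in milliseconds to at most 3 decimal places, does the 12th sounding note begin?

note 12 onset = 8b = 6666.667ms

1. 0.0ms @ 0 + 2500.0ms (3)
2. 2500.0ms @ 3 + 625.0ms (3/4)
3. 3125.0ms @ 15/4 + 208.333ms (1/4)
4. 3333.333ms @ 4 + 1666.667ms (2)
5. 5000.0ms @ 6 + 238.095ms (2/7)
6. 5238.095ms @ 44/7 + 238.095ms (2/7)
7. 5476.19ms @ 46/7 + 238.095ms (2/7)
8. 5714.286ms @ 48/7 + 238.095ms (2/7)
9. 5952.381ms @ 50/7 + 238.095ms (2/7)
10. 6190.476ms @ 52/7 + 238.095ms (2/7)
11. 6428.571ms @ 54/7 + 238.095ms (2/7)
12. 6666.667ms @ 8 + 2500.0ms (3)
13. 9166.667ms @ 11 + 833.333ms (1)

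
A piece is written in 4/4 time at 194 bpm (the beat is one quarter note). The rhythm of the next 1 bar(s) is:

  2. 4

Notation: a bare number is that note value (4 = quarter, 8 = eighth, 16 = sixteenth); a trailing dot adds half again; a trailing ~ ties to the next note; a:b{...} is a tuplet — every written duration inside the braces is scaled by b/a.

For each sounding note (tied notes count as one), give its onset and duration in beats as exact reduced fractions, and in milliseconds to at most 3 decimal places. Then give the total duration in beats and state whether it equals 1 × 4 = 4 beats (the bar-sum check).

1) 0.0ms=0b +927.835ms=3b
2) 927.835ms=3b +309.278ms=1b
Σ=4b of 4 (194bpm 4/4) — PASS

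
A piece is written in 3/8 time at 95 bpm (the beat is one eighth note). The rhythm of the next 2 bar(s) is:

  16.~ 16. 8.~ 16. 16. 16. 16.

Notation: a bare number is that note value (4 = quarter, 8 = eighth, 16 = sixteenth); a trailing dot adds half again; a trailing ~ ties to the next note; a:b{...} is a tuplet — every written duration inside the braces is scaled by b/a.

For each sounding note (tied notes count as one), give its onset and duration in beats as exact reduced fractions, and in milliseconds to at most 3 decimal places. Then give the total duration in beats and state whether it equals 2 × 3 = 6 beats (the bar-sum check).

1) 0.0ms=0b +947.368ms=3/2b
2) 947.368ms=3/2b +1421.053ms=9/4b
3) 2368.421ms=15/4b +473.684ms=3/4b
4) 2842.105ms=9/2b +473.684ms=3/4b
5) 3315.789ms=21/4b +473.684ms=3/4b
Σ=6b of 6 (95bpm 3/8) — PASS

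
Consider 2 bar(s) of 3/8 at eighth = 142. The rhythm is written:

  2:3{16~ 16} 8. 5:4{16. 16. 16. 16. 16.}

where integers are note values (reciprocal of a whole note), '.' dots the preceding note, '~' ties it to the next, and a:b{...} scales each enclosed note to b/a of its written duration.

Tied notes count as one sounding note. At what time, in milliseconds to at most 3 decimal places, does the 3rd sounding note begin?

note 3 onset = 3b = 1267.606ms

1. 0.0ms @ 0 + 633.803ms (3/2)
2. 633.803ms @ 3/2 + 633.803ms (3/2)
3. 1267.606ms @ 3 + 253.521ms (3/5)
4. 1521.127ms @ 18/5 + 253.521ms (3/5)
5. 1774.648ms @ 21/5 + 253.521ms (3/5)
6. 2028.169ms @ 24/5 + 253.521ms (3/5)
7. 2281.69ms @ 27/5 + 253.521ms (3/5)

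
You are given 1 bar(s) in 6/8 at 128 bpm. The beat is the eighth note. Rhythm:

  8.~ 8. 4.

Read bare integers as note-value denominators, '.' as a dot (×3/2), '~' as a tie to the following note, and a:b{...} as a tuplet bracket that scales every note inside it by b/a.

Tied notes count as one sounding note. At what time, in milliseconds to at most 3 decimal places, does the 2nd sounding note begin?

1. 0.0ms @ 0 + 1406.25ms (3)
2. 1406.25ms @ 3 + 1406.25ms (3)

note 2 onset = 3b = 1406.25ms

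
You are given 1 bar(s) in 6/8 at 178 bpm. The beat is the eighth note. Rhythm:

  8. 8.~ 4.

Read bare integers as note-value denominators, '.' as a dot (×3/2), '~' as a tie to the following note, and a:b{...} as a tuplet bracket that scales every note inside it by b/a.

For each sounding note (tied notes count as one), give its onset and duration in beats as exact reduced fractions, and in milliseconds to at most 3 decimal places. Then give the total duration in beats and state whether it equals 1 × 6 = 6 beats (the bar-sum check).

1) 0.0ms=0b +505.618ms=3/2b
2) 505.618ms=3/2b +1516.854ms=9/2b
Σ=6b of 6 (178bpm 6/8) — PASS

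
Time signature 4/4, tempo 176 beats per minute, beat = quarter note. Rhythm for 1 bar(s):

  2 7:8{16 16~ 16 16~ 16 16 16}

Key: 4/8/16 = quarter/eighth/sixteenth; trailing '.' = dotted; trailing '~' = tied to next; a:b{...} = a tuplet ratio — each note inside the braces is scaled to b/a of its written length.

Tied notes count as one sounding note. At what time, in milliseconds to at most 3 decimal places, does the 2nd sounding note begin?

1. 0.0ms @ 0 + 681.818ms (2)
2. 681.818ms @ 2 + 97.403ms (2/7)
3. 779.221ms @ 16/7 + 194.805ms (4/7)
4. 974.026ms @ 20/7 + 194.805ms (4/7)
5. 1168.831ms @ 24/7 + 97.403ms (2/7)
6. 1266.234ms @ 26/7 + 97.403ms (2/7)

note 2 onset = 2b = 681.818ms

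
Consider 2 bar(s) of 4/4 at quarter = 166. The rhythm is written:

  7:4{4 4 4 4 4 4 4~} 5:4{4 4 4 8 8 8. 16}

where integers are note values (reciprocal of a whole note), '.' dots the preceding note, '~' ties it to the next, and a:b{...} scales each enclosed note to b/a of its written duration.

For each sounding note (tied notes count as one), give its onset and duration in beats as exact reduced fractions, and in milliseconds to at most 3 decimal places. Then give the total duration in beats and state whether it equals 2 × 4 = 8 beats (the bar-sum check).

1) 0.0ms=0b +206.54ms=4/7b
2) 206.54ms=4/7b +206.54ms=4/7b
3) 413.081ms=8/7b +206.54ms=4/7b
4) 619.621ms=12/7b +206.54ms=4/7b
5) 826.162ms=16/7b +206.54ms=4/7b
6) 1032.702ms=20/7b +206.54ms=4/7b
7) 1239.243ms=24/7b +495.697ms=48/35b
8) 1734.94ms=24/5b +289.157ms=4/5b
9) 2024.096ms=28/5b +289.157ms=4/5b
10) 2313.253ms=32/5b +144.578ms=2/5b
11) 2457.831ms=34/5b +144.578ms=2/5b
12) 2602.41ms=36/5b +216.867ms=3/5b
13) 2819.277ms=39/5b +72.289ms=1/5b
Σ=8b of 8 (166bpm 4/4) — PASS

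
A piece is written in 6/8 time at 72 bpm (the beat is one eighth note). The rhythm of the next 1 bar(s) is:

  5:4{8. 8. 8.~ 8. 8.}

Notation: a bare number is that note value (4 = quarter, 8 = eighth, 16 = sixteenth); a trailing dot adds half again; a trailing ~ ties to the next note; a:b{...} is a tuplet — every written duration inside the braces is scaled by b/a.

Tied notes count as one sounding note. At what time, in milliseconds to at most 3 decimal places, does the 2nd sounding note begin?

note 2 onset = 6/5b = 1000.0ms

1. 0.0ms @ 0 + 1000.0ms (6/5)
2. 1000.0ms @ 6/5 + 1000.0ms (6/5)
3. 2000.0ms @ 12/5 + 2000.0ms (12/5)
4. 4000.0ms @ 24/5 + 1000.0ms (6/5)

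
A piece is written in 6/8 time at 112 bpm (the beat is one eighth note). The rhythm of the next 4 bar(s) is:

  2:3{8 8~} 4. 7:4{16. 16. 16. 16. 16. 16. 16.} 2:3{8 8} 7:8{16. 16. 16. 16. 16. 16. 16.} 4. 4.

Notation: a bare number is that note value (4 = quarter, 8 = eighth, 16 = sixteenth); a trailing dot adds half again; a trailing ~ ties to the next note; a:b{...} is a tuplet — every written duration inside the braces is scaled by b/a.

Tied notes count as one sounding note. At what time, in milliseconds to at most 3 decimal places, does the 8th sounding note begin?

note 8 onset = 57/7b = 4362.245ms

1. 0.0ms @ 0 + 803.571ms (3/2)
2. 803.571ms @ 3/2 + 2410.714ms (9/2)
3. 3214.286ms @ 6 + 229.592ms (3/7)
4. 3443.878ms @ 45/7 + 229.592ms (3/7)
5. 3673.469ms @ 48/7 + 229.592ms (3/7)
6. 3903.061ms @ 51/7 + 229.592ms (3/7)
7. 4132.653ms @ 54/7 + 229.592ms (3/7)
8. 4362.245ms @ 57/7 + 229.592ms (3/7)
9. 4591.837ms @ 60/7 + 229.592ms (3/7)
10. 4821.429ms @ 9 + 803.571ms (3/2)
11. 5625.0ms @ 21/2 + 803.571ms (3/2)
12. 6428.571ms @ 12 + 459.184ms (6/7)
13. 6887.755ms @ 90/7 + 459.184ms (6/7)
14. 7346.939ms @ 96/7 + 459.184ms (6/7)
15. 7806.122ms @ 102/7 + 459.184ms (6/7)
16. 8265.306ms @ 108/7 + 459.184ms (6/7)
17. 8724.49ms @ 114/7 + 459.184ms (6/7)
18. 9183.673ms @ 120/7 + 459.184ms (6/7)
19. 9642.857ms @ 18 + 1607.143ms (3)
20. 11250.0ms @ 21 + 1607.143ms (3)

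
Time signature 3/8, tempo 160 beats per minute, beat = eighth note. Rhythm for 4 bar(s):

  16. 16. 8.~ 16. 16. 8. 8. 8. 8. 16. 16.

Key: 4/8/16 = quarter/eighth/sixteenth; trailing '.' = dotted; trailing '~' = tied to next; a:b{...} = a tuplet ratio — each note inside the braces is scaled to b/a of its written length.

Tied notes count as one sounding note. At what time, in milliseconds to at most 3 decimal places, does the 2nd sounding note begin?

1. 0.0ms @ 0 + 281.25ms (3/4)
2. 281.25ms @ 3/4 + 281.25ms (3/4)
3. 562.5ms @ 3/2 + 843.75ms (9/4)
4. 1406.25ms @ 15/4 + 281.25ms (3/4)
5. 1687.5ms @ 9/2 + 562.5ms (3/2)
6. 2250.0ms @ 6 + 562.5ms (3/2)
7. 2812.5ms @ 15/2 + 562.5ms (3/2)
8. 3375.0ms @ 9 + 562.5ms (3/2)
9. 3937.5ms @ 21/2 + 281.25ms (3/4)
10. 4218.75ms @ 45/4 + 281.25ms (3/4)

note 2 onset = 3/4b = 281.25ms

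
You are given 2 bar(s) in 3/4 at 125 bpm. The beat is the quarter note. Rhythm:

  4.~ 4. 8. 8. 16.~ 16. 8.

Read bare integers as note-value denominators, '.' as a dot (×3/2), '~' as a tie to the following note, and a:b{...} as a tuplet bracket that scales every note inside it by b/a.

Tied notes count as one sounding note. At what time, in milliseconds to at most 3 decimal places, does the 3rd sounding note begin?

1. 0.0ms @ 0 + 1440.0ms (3)
2. 1440.0ms @ 3 + 360.0ms (3/4)
3. 1800.0ms @ 15/4 + 360.0ms (3/4)
4. 2160.0ms @ 9/2 + 360.0ms (3/4)
5. 2520.0ms @ 21/4 + 360.0ms (3/4)

note 3 onset = 15/4b = 1800.0ms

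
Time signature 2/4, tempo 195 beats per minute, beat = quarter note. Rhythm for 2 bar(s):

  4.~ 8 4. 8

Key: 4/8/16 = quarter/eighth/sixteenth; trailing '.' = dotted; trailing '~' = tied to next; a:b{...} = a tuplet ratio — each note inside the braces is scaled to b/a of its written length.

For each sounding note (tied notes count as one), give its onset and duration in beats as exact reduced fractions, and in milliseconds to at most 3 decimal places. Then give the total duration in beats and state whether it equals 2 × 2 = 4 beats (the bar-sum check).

1) 0.0ms=0b +615.385ms=2b
2) 615.385ms=2b +461.538ms=3/2b
3) 1076.923ms=7/2b +153.846ms=1/2b
Σ=4b of 4 (195bpm 2/4) — PASS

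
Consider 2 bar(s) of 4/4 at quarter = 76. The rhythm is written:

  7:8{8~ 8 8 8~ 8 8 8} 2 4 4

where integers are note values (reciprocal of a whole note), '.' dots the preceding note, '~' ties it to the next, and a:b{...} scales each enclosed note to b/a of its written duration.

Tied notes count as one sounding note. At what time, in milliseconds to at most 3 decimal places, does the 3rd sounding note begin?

1. 0.0ms @ 0 + 902.256ms (8/7)
2. 902.256ms @ 8/7 + 451.128ms (4/7)
3. 1353.383ms @ 12/7 + 902.256ms (8/7)
4. 2255.639ms @ 20/7 + 451.128ms (4/7)
5. 2706.767ms @ 24/7 + 451.128ms (4/7)
6. 3157.895ms @ 4 + 1578.947ms (2)
7. 4736.842ms @ 6 + 789.474ms (1)
8. 5526.316ms @ 7 + 789.474ms (1)

note 3 onset = 12/7b = 1353.383ms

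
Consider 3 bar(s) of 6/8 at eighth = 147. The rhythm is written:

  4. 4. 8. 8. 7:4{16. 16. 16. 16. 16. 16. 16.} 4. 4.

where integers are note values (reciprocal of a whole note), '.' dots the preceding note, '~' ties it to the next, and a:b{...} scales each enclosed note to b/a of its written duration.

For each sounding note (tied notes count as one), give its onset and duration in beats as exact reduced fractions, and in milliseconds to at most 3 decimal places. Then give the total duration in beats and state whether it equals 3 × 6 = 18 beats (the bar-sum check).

1) 0.0ms=0b +1224.49ms=3b
2) 1224.49ms=3b +1224.49ms=3b
3) 2448.98ms=6b +612.245ms=3/2b
4) 3061.224ms=15/2b +612.245ms=3/2b
5) 3673.469ms=9b +174.927ms=3/7b
6) 3848.397ms=66/7b +174.927ms=3/7b
7) 4023.324ms=69/7b +174.927ms=3/7b
8) 4198.251ms=72/7b +174.927ms=3/7b
9) 4373.178ms=75/7b +174.927ms=3/7b
10) 4548.105ms=78/7b +174.927ms=3/7b
11) 4723.032ms=81/7b +174.927ms=3/7b
12) 4897.959ms=12b +1224.49ms=3b
13) 6122.449ms=15b +1224.49ms=3b
Σ=18b of 18 (147bpm 6/8) — PASS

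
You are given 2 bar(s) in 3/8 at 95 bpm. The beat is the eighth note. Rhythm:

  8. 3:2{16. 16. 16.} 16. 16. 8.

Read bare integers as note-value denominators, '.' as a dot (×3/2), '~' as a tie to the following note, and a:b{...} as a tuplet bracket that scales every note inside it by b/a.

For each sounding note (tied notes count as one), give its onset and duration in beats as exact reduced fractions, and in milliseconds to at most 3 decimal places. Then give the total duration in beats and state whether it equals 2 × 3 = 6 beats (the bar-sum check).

1) 0.0ms=0b +947.368ms=3/2b
2) 947.368ms=3/2b +315.789ms=1/2b
3) 1263.158ms=2b +315.789ms=1/2b
4) 1578.947ms=5/2b +315.789ms=1/2b
5) 1894.737ms=3b +473.684ms=3/4b
6) 2368.421ms=15/4b +473.684ms=3/4b
7) 2842.105ms=9/2b +947.368ms=3/2b
Σ=6b of 6 (95bpm 3/8) — PASS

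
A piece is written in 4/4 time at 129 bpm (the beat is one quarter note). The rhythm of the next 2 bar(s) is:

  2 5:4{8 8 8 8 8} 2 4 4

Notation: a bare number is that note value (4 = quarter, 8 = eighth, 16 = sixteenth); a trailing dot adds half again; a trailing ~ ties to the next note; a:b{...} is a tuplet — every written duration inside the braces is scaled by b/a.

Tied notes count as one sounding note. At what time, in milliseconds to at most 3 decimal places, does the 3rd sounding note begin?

note 3 onset = 12/5b = 1116.279ms

1. 0.0ms @ 0 + 930.233ms (2)
2. 930.233ms @ 2 + 186.047ms (2/5)
3. 1116.279ms @ 12/5 + 186.047ms (2/5)
4. 1302.326ms @ 14/5 + 186.047ms (2/5)
5. 1488.372ms @ 16/5 + 186.047ms (2/5)
6. 1674.419ms @ 18/5 + 186.047ms (2/5)
7. 1860.465ms @ 4 + 930.233ms (2)
8. 2790.698ms @ 6 + 465.116ms (1)
9. 3255.814ms @ 7 + 465.116ms (1)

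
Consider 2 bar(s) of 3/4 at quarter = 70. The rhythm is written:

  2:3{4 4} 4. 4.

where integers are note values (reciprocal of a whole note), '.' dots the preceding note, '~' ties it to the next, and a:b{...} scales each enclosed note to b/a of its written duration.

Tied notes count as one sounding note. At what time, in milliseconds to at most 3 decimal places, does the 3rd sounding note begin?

note 3 onset = 3b = 2571.429ms

1. 0.0ms @ 0 + 1285.714ms (3/2)
2. 1285.714ms @ 3/2 + 1285.714ms (3/2)
3. 2571.429ms @ 3 + 1285.714ms (3/2)
4. 3857.143ms @ 9/2 + 1285.714ms (3/2)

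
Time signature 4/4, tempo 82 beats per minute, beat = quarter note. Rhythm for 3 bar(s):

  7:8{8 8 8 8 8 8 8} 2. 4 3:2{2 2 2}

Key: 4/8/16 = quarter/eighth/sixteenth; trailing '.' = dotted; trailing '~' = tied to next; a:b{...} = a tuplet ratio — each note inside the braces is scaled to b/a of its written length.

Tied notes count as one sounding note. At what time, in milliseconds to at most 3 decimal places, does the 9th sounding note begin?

note 9 onset = 7b = 5121.951ms

1. 0.0ms @ 0 + 418.118ms (4/7)
2. 418.118ms @ 4/7 + 418.118ms (4/7)
3. 836.237ms @ 8/7 + 418.118ms (4/7)
4. 1254.355ms @ 12/7 + 418.118ms (4/7)
5. 1672.474ms @ 16/7 + 418.118ms (4/7)
6. 2090.592ms @ 20/7 + 418.118ms (4/7)
7. 2508.711ms @ 24/7 + 418.118ms (4/7)
8. 2926.829ms @ 4 + 2195.122ms (3)
9. 5121.951ms @ 7 + 731.707ms (1)
10. 5853.659ms @ 8 + 975.61ms (4/3)
11. 6829.268ms @ 28/3 + 975.61ms (4/3)
12. 7804.878ms @ 32/3 + 975.61ms (4/3)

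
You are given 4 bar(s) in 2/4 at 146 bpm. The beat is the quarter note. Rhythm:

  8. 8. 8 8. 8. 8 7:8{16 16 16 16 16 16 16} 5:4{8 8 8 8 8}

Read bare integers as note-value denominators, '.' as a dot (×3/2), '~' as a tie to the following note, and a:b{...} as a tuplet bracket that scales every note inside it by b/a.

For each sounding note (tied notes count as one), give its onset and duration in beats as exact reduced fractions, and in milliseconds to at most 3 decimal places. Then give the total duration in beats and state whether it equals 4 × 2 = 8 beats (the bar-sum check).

1) 0.0ms=0b +308.219ms=3/4b
2) 308.219ms=3/4b +308.219ms=3/4b
3) 616.438ms=3/2b +205.479ms=1/2b
4) 821.918ms=2b +308.219ms=3/4b
5) 1130.137ms=11/4b +308.219ms=3/4b
6) 1438.356ms=7/2b +205.479ms=1/2b
7) 1643.836ms=4b +117.417ms=2/7b
8) 1761.252ms=30/7b +117.417ms=2/7b
9) 1878.669ms=32/7b +117.417ms=2/7b
10) 1996.086ms=34/7b +117.417ms=2/7b
11) 2113.503ms=36/7b +117.417ms=2/7b
12) 2230.92ms=38/7b +117.417ms=2/7b
13) 2348.337ms=40/7b +117.417ms=2/7b
14) 2465.753ms=6b +164.384ms=2/5b
15) 2630.137ms=32/5b +164.384ms=2/5b
16) 2794.521ms=34/5b +164.384ms=2/5b
17) 2958.904ms=36/5b +164.384ms=2/5b
18) 3123.288ms=38/5b +164.384ms=2/5b
Σ=8b of 8 (146bpm 2/4) — PASS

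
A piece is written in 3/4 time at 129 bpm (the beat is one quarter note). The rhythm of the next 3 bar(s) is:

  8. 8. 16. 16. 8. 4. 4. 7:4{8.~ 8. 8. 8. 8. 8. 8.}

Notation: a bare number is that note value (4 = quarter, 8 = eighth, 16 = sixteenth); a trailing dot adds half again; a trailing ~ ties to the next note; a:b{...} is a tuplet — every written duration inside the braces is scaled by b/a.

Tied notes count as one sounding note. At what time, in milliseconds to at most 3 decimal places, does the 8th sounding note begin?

note 8 onset = 6b = 2790.698ms

1. 0.0ms @ 0 + 348.837ms (3/4)
2. 348.837ms @ 3/4 + 348.837ms (3/4)
3. 697.674ms @ 3/2 + 174.419ms (3/8)
4. 872.093ms @ 15/8 + 174.419ms (3/8)
5. 1046.512ms @ 9/4 + 348.837ms (3/4)
6. 1395.349ms @ 3 + 697.674ms (3/2)
7. 2093.023ms @ 9/2 + 697.674ms (3/2)
8. 2790.698ms @ 6 + 398.671ms (6/7)
9. 3189.369ms @ 48/7 + 199.336ms (3/7)
10. 3388.704ms @ 51/7 + 199.336ms (3/7)
11. 3588.04ms @ 54/7 + 199.336ms (3/7)
12. 3787.375ms @ 57/7 + 199.336ms (3/7)
13. 3986.711ms @ 60/7 + 199.336ms (3/7)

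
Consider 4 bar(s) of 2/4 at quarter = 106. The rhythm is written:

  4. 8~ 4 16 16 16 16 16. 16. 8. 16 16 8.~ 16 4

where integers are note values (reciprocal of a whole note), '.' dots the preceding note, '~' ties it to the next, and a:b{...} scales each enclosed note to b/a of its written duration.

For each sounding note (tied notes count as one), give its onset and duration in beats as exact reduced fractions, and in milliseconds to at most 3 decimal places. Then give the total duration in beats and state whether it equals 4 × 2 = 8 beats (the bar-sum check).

1) 0.0ms=0b +849.057ms=3/2b
2) 849.057ms=3/2b +849.057ms=3/2b
3) 1698.113ms=3b +141.509ms=1/4b
4) 1839.623ms=13/4b +141.509ms=1/4b
5) 1981.132ms=7/2b +141.509ms=1/4b
6) 2122.642ms=15/4b +141.509ms=1/4b
7) 2264.151ms=4b +212.264ms=3/8b
8) 2476.415ms=35/8b +212.264ms=3/8b
9) 2688.679ms=19/4b +424.528ms=3/4b
10) 3113.208ms=11/2b +141.509ms=1/4b
11) 3254.717ms=23/4b +141.509ms=1/4b
12) 3396.226ms=6b +566.038ms=1b
13) 3962.264ms=7b +566.038ms=1b
Σ=8b of 8 (106bpm 2/4) — PASS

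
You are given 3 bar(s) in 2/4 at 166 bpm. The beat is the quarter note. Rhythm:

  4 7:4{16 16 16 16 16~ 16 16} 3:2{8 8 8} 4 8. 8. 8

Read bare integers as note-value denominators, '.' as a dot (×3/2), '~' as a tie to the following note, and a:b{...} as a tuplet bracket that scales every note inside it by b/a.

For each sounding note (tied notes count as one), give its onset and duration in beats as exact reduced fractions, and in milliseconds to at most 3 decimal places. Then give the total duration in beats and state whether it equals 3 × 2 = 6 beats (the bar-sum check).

1) 0.0ms=0b +361.446ms=1b
2) 361.446ms=1b +51.635ms=1/7b
3) 413.081ms=8/7b +51.635ms=1/7b
4) 464.716ms=9/7b +51.635ms=1/7b
5) 516.351ms=10/7b +51.635ms=1/7b
6) 567.986ms=11/7b +103.27ms=2/7b
7) 671.256ms=13/7b +51.635ms=1/7b
8) 722.892ms=2b +120.482ms=1/3b
9) 843.373ms=7/3b +120.482ms=1/3b
10) 963.855ms=8/3b +120.482ms=1/3b
11) 1084.337ms=3b +361.446ms=1b
12) 1445.783ms=4b +271.084ms=3/4b
13) 1716.867ms=19/4b +271.084ms=3/4b
14) 1987.952ms=11/2b +180.723ms=1/2b
Σ=6b of 6 (166bpm 2/4) — PASS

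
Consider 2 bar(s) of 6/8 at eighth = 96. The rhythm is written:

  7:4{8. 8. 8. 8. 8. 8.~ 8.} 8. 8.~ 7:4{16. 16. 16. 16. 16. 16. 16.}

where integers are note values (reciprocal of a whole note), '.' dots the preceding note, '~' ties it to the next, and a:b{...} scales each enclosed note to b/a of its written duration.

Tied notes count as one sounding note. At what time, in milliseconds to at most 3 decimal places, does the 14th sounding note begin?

1. 0.0ms @ 0 + 535.714ms (6/7)
2. 535.714ms @ 6/7 + 535.714ms (6/7)
3. 1071.429ms @ 12/7 + 535.714ms (6/7)
4. 1607.143ms @ 18/7 + 535.714ms (6/7)
5. 2142.857ms @ 24/7 + 535.714ms (6/7)
6. 2678.571ms @ 30/7 + 1071.429ms (12/7)
7. 3750.0ms @ 6 + 937.5ms (3/2)
8. 4687.5ms @ 15/2 + 1205.357ms (27/14)
9. 5892.857ms @ 66/7 + 267.857ms (3/7)
10. 6160.714ms @ 69/7 + 267.857ms (3/7)
11. 6428.571ms @ 72/7 + 267.857ms (3/7)
12. 6696.429ms @ 75/7 + 267.857ms (3/7)
13. 6964.286ms @ 78/7 + 267.857ms (3/7)
14. 7232.143ms @ 81/7 + 267.857ms (3/7)

note 14 onset = 81/7b = 7232.143ms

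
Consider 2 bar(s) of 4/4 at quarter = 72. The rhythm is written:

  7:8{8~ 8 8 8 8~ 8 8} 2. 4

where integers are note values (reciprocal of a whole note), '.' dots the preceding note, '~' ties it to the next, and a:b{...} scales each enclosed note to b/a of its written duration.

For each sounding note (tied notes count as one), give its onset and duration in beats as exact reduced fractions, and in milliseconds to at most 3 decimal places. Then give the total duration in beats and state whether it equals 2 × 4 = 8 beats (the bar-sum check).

1) 0.0ms=0b +952.381ms=8/7b
2) 952.381ms=8/7b +476.19ms=4/7b
3) 1428.571ms=12/7b +476.19ms=4/7b
4) 1904.762ms=16/7b +952.381ms=8/7b
5) 2857.143ms=24/7b +476.19ms=4/7b
6) 3333.333ms=4b +2500.0ms=3b
7) 5833.333ms=7b +833.333ms=1b
Σ=8b of 8 (72bpm 4/4) — PASS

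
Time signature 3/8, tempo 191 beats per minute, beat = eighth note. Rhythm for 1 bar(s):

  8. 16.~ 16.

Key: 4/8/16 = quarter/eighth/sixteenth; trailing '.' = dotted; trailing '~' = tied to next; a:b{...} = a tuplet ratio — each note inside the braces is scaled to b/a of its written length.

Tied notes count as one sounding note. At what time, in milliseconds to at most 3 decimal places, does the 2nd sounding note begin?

1. 0.0ms @ 0 + 471.204ms (3/2)
2. 471.204ms @ 3/2 + 471.204ms (3/2)

note 2 onset = 3/2b = 471.204ms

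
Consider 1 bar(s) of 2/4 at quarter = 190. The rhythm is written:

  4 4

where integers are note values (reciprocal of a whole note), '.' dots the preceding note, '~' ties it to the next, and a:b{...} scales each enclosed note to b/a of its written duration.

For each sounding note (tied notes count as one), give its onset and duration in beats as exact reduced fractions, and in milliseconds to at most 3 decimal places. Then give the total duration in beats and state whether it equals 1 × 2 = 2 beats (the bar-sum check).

1) 0.0ms=0b +315.789ms=1b
2) 315.789ms=1b +315.789ms=1b
Σ=2b of 2 (190bpm 2/4) — PASS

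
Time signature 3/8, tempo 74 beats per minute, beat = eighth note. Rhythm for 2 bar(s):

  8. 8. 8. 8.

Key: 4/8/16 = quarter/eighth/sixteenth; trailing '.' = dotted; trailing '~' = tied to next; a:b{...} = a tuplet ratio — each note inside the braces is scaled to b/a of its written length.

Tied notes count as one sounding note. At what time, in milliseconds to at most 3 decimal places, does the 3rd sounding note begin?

note 3 onset = 3b = 2432.432ms

1. 0.0ms @ 0 + 1216.216ms (3/2)
2. 1216.216ms @ 3/2 + 1216.216ms (3/2)
3. 2432.432ms @ 3 + 1216.216ms (3/2)
4. 3648.649ms @ 9/2 + 1216.216ms (3/2)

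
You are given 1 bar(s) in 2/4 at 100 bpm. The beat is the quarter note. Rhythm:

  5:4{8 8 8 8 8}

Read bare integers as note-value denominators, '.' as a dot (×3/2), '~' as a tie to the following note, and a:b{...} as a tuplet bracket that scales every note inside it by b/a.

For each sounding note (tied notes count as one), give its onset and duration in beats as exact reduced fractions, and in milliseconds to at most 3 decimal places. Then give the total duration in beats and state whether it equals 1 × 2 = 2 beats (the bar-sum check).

1) 0.0ms=0b +240.0ms=2/5b
2) 240.0ms=2/5b +240.0ms=2/5b
3) 480.0ms=4/5b +240.0ms=2/5b
4) 720.0ms=6/5b +240.0ms=2/5b
5) 960.0ms=8/5b +240.0ms=2/5b
Σ=2b of 2 (100bpm 2/4) — PASS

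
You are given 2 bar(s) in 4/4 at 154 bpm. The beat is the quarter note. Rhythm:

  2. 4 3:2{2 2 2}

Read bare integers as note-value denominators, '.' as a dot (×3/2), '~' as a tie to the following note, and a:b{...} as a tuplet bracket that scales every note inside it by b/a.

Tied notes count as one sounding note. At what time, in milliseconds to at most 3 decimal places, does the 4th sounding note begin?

note 4 onset = 16/3b = 2077.922ms

1. 0.0ms @ 0 + 1168.831ms (3)
2. 1168.831ms @ 3 + 389.61ms (1)
3. 1558.442ms @ 4 + 519.481ms (4/3)
4. 2077.922ms @ 16/3 + 519.481ms (4/3)
5. 2597.403ms @ 20/3 + 519.481ms (4/3)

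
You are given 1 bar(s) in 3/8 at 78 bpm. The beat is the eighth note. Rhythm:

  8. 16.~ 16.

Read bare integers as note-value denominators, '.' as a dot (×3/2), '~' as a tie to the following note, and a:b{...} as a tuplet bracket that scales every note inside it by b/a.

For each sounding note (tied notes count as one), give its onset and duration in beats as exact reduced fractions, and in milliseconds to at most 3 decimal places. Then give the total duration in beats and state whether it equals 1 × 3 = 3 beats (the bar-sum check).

1) 0.0ms=0b +1153.846ms=3/2b
2) 1153.846ms=3/2b +1153.846ms=3/2b
Σ=3b of 3 (78bpm 3/8) — PASS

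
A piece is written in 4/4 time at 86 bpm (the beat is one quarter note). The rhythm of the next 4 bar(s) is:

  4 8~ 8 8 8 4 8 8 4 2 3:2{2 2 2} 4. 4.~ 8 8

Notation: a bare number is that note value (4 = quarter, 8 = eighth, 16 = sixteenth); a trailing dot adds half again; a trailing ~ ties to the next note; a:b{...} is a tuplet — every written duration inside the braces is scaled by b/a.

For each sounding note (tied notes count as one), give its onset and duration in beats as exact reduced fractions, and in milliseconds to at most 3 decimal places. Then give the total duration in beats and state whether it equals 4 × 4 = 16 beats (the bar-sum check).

1) 0.0ms=0b +697.674ms=1b
2) 697.674ms=1b +697.674ms=1b
3) 1395.349ms=2b +348.837ms=1/2b
4) 1744.186ms=5/2b +348.837ms=1/2b
5) 2093.023ms=3b +697.674ms=1b
6) 2790.698ms=4b +348.837ms=1/2b
7) 3139.535ms=9/2b +348.837ms=1/2b
8) 3488.372ms=5b +697.674ms=1b
9) 4186.047ms=6b +1395.349ms=2b
10) 5581.395ms=8b +930.233ms=4/3b
11) 6511.628ms=28/3b +930.233ms=4/3b
12) 7441.86ms=32/3b +930.233ms=4/3b
13) 8372.093ms=12b +1046.512ms=3/2b
14) 9418.605ms=27/2b +1395.349ms=2b
15) 10813.953ms=31/2b +348.837ms=1/2b
Σ=16b of 16 (86bpm 4/4) — PASS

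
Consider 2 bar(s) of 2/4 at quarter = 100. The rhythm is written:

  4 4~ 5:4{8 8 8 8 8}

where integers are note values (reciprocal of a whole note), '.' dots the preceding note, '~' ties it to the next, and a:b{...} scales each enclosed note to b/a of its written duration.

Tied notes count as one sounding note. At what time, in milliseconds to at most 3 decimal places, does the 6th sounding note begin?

1. 0.0ms @ 0 + 600.0ms (1)
2. 600.0ms @ 1 + 840.0ms (7/5)
3. 1440.0ms @ 12/5 + 240.0ms (2/5)
4. 1680.0ms @ 14/5 + 240.0ms (2/5)
5. 1920.0ms @ 16/5 + 240.0ms (2/5)
6. 2160.0ms @ 18/5 + 240.0ms (2/5)

note 6 onset = 18/5b = 2160.0ms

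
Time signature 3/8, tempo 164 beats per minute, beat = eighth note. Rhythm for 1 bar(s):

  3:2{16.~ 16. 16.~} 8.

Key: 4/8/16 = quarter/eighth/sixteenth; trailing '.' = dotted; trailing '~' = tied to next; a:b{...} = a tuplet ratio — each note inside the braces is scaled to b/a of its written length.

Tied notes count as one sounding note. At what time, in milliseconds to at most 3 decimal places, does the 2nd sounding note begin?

note 2 onset = 1b = 365.854ms

1. 0.0ms @ 0 + 365.854ms (1)
2. 365.854ms @ 1 + 731.707ms (2)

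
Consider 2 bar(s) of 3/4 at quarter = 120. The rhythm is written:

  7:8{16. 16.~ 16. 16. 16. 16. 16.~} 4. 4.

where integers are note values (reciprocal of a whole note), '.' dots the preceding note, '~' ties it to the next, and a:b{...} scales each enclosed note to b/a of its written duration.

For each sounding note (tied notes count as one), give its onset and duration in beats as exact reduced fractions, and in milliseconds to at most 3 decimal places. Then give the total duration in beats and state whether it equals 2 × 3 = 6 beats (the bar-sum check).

1) 0.0ms=0b +214.286ms=3/7b
2) 214.286ms=3/7b +428.571ms=6/7b
3) 642.857ms=9/7b +214.286ms=3/7b
4) 857.143ms=12/7b +214.286ms=3/7b
5) 1071.429ms=15/7b +214.286ms=3/7b
6) 1285.714ms=18/7b +964.286ms=27/14b
7) 2250.0ms=9/2b +750.0ms=3/2b
Σ=6b of 6 (120bpm 3/4) — PASS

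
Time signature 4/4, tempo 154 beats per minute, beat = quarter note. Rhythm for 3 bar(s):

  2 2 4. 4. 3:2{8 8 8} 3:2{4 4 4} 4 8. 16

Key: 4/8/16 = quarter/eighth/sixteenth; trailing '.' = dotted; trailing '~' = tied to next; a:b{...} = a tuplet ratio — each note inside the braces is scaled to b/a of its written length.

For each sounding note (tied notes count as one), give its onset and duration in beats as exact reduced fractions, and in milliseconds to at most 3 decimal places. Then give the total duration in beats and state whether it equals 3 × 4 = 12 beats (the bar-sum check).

1) 0.0ms=0b +779.221ms=2b
2) 779.221ms=2b +779.221ms=2b
3) 1558.442ms=4b +584.416ms=3/2b
4) 2142.857ms=11/2b +584.416ms=3/2b
5) 2727.273ms=7b +129.87ms=1/3b
6) 2857.143ms=22/3b +129.87ms=1/3b
7) 2987.013ms=23/3b +129.87ms=1/3b
8) 3116.883ms=8b +259.74ms=2/3b
9) 3376.623ms=26/3b +259.74ms=2/3b
10) 3636.364ms=28/3b +259.74ms=2/3b
11) 3896.104ms=10b +389.61ms=1b
12) 4285.714ms=11b +292.208ms=3/4b
13) 4577.922ms=47/4b +97.403ms=1/4b
Σ=12b of 12 (154bpm 4/4) — PASS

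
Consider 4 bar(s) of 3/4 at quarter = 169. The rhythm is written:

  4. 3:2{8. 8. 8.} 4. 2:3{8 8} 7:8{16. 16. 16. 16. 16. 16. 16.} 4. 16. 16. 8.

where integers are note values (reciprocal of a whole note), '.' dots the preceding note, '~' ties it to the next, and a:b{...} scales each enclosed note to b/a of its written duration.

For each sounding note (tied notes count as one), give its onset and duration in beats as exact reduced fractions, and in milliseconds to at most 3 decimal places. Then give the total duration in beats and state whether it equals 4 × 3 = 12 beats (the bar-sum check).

1) 0.0ms=0b +532.544ms=3/2b
2) 532.544ms=3/2b +177.515ms=1/2b
3) 710.059ms=2b +177.515ms=1/2b
4) 887.574ms=5/2b +177.515ms=1/2b
5) 1065.089ms=3b +532.544ms=3/2b
6) 1597.633ms=9/2b +266.272ms=3/4b
7) 1863.905ms=21/4b +266.272ms=3/4b
8) 2130.178ms=6b +152.156ms=3/7b
9) 2282.333ms=45/7b +152.156ms=3/7b
10) 2434.489ms=48/7b +152.156ms=3/7b
11) 2586.644ms=51/7b +152.156ms=3/7b
12) 2738.8ms=54/7b +152.156ms=3/7b
13) 2890.955ms=57/7b +152.156ms=3/7b
14) 3043.111ms=60/7b +152.156ms=3/7b
15) 3195.266ms=9b +532.544ms=3/2b
16) 3727.811ms=21/2b +133.136ms=3/8b
17) 3860.947ms=87/8b +133.136ms=3/8b
18) 3994.083ms=45/4b +266.272ms=3/4b
Σ=12b of 12 (169bpm 3/4) — PASS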